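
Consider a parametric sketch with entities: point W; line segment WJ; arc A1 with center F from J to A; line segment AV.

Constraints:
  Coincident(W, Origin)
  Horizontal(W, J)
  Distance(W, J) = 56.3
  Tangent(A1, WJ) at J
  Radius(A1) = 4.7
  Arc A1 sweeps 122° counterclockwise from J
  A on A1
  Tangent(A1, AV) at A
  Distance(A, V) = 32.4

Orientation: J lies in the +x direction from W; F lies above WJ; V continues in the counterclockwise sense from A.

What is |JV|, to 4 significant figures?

37.09

W is at the origin; W and J share the same y with |WJ| = 56.3 and J on the +x side, so J = (56.30, 0.000). A1 meets WJ tangentially, so FJ is at right angles to WJ, so F = J + (0, 4.7) = (56.30, 4.700). On A1, J sits at bearing -90° from F; a 122° counterclockwise sweep puts A at bearing 32°, so A = F + 4.7·(cos 32°, sin 32°) = (60.29, 7.191). Tangency of A1 to AV means the radius FA is perpendicular to AV, so AV runs along (−sin 32°, cos 32°); with |AV| = 32.4, V = (43.12, 34.67). Then |JV| = |V − J| = 37.09.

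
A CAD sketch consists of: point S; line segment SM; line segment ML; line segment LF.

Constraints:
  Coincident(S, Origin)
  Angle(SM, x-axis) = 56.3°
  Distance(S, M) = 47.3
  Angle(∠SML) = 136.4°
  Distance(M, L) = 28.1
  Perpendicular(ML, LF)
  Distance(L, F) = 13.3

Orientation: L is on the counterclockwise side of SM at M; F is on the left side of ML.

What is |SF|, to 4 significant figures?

65.28

S is at the origin; SM runs at 56.3° with length 47.3, so M = 47.3·(cos 56.3°, sin 56.3°) = (26.24, 39.35). ∠SML = 136.4°, so ML runs at 56.3° + (180° − 136.4°) = 99.90° from the x-axis; with |ML| = 28.1, L = M + 28.1·(cos 99.90°, sin 99.90°) = (21.41, 67.03). ML ⟂ LF; with |LF| = 13.3 on the left of ML, F = L + 13.3·(-0.9851, -0.1719) = (8.311, 64.75). Then |SF| = |F − S| = 65.28.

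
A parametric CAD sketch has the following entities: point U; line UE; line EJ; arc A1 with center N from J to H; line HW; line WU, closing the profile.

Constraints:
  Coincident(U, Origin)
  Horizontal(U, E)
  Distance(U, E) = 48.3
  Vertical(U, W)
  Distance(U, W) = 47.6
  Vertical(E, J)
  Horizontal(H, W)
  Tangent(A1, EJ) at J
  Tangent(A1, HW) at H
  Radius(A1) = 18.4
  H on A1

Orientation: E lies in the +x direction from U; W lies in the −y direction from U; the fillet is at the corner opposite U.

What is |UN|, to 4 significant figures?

41.79

U is at the origin; U and E share the same y with |UE| = 48.3 and E on the +x side, so E = (48.30, 0.000). U and W share the same x with |UW| = 47.6 and W on the −y side, so W = (0.000, -47.60). The virtual corner opposite U is at (48.30, -47.60). A1 meets EJ tangentially, so NJ is at right angles to EJ and since A1 is tangent to HW there, NH ⟂ HW, with radius 18.4, so the center N sits 18.4 in from both sides at N = (29.90, -29.20). Then |UN| = |N − U| = 41.79.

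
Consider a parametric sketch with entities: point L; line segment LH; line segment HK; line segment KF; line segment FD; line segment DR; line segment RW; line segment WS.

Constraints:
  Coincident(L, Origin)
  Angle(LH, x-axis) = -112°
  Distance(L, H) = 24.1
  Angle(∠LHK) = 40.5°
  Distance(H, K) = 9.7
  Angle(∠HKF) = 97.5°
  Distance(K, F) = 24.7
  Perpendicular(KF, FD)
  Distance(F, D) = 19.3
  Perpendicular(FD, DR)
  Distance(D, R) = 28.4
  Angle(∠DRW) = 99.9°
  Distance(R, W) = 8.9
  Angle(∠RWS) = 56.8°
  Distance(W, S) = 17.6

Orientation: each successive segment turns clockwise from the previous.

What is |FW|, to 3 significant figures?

31.7

L is at the origin; LH runs at -112.0° with length 24.1, so H = (-9.03, -22.3). ∠LHK = 40.5° gives HK at 108° from the x-axis; with |HK| = 9.7, K = (-12.1, -13.1). ∠HKF = 97.5° gives KF at 26.0° from the x-axis; with |KF| = 24.7, F = (10.1, -2.32). KF is perpendicular to FD, so FD runs at -64.0°; with |FD| = 19.3, D = (18.6, -19.7). FD is perpendicular to DR, so DR runs at -154°; with |DR| = 28.4, R = (-6.97, -32.1). ∠DRW = 99.9° gives RW at 126° from the x-axis; with |RW| = 8.9, W = (-12.2, -24.9). Then |FW| = |W − F| = 31.7.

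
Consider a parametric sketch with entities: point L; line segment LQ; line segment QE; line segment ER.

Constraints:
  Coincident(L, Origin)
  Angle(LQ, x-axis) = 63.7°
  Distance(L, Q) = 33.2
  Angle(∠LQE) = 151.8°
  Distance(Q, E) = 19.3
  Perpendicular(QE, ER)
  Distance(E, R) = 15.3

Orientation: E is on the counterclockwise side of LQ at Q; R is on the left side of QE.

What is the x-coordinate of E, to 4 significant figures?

14.07

L is at the origin; LQ runs at 63.7° with length 33.2, so Q = 33.2·(cos 63.7°, sin 63.7°) = (14.71, 29.76). ∠LQE = 151.8°, so QE runs at 63.7° + (180° − 151.8°) = 91.90° from the x-axis; with |QE| = 19.3, E = Q + 19.3·(cos 91.90°, sin 91.90°) = (14.07, 49.05). So E.x = 14.07.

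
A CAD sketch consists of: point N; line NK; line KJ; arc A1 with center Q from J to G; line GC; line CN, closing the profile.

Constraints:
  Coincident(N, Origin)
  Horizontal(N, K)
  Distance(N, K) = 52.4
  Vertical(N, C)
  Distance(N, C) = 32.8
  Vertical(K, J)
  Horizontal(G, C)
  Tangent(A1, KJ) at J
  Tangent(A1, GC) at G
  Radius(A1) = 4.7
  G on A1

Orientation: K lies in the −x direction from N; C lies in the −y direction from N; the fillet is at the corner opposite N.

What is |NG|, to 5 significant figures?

57.889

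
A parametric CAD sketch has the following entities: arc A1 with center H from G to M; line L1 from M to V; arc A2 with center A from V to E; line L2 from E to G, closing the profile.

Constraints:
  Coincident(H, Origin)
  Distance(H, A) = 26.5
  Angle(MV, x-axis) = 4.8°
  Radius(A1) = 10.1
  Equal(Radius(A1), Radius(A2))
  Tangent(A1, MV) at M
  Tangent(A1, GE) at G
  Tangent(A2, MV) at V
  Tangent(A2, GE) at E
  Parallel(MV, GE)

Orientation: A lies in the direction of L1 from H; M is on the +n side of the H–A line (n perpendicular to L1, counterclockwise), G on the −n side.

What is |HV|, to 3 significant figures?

28.4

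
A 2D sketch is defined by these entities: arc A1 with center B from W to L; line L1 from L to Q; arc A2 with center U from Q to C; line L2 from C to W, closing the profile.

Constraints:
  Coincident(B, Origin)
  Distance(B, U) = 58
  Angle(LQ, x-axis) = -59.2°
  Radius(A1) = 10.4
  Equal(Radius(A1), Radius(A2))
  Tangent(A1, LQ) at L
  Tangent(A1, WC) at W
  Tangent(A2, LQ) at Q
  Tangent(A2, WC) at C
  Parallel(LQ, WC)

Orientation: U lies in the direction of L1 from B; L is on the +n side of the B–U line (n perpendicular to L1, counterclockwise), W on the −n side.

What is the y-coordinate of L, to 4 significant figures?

5.325

The slot axis is L1's direction at -59.2°, so u = (cos -59.2°, sin -59.2°) = (0.5120, -0.8590) and n = (−sin -59.2°, cos -59.2°) = (0.8590, 0.5120). B is at the origin and U lies 58.0 along u from B, so U = 58.0·u = (29.70, -49.82). Tangency of A1 to both parallel lines with radius 10.4 puts L and W at B ± 10.4·n: L = (8.933, 5.325), W = (-8.933, -5.325). So L.y = 5.325.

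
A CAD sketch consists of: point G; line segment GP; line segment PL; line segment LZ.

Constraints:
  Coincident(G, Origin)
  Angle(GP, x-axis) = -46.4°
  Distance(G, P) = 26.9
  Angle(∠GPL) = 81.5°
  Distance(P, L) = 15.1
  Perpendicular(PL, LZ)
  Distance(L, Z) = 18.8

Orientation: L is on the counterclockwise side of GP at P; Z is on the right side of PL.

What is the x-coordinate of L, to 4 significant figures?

27.83

G is at the origin; GP runs at -46.4° with length 26.9, so P = 26.9·(cos -46.4°, sin -46.4°) = (18.55, -19.48). ∠GPL = 81.5°, so PL runs at -46.4° + (180° − 81.5°) = 52.10° from the x-axis; with |PL| = 15.1, L = P + 15.1·(cos 52.10°, sin 52.10°) = (27.83, -7.565). So L.x = 27.83.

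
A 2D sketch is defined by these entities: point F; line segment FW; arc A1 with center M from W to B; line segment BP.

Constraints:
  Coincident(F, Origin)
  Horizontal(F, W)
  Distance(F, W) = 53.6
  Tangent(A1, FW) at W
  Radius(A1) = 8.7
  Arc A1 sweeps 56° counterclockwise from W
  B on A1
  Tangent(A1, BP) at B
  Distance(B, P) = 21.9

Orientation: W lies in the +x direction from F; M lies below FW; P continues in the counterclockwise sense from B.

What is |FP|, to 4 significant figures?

40.61

On A1, W sits at bearing 90° from M; a 56° counterclockwise sweep puts B at bearing 146°, so B = M + 8.7·(cos 146°, sin 146°) = (46.39, -3.835). Tangency of A1 to BP means the radius MB is perpendicular to BP, so BP runs along (−sin 146°, cos 146°); with |BP| = 21.9, P = (34.14, -21.99). Then |FP| = |P − F| = 40.61.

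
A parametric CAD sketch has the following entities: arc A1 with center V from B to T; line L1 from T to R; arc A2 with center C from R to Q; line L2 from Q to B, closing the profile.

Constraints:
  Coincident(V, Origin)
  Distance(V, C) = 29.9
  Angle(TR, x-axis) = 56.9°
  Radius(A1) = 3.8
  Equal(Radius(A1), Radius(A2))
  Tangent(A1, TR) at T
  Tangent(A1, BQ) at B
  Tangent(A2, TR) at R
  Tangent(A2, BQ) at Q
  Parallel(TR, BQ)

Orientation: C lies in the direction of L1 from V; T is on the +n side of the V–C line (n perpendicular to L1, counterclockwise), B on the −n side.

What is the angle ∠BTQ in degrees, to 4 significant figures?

75.74°

The slot axis is L1's direction at 56.9°, so u = (cos 56.9°, sin 56.9°) = (0.5461, 0.8377) and n = (−sin 56.9°, cos 56.9°) = (-0.8377, 0.5461). V is at the origin and C lies 29.9 along u from V, so C = 29.9·u = (16.33, 25.05). Tangency of A1 to both parallel lines with radius 3.8 puts T and B at V ± 3.8·n: T = (-3.183, 2.075), B = (3.183, -2.075). Equal radii place R and Q the same way about C: R = C + 3.8·n = (13.15, 27.12), Q = C − 3.8·n = (19.51, 22.97). Then cos ∠BTQ = TB·TQ / (|TB||TQ|), giving 75.74°.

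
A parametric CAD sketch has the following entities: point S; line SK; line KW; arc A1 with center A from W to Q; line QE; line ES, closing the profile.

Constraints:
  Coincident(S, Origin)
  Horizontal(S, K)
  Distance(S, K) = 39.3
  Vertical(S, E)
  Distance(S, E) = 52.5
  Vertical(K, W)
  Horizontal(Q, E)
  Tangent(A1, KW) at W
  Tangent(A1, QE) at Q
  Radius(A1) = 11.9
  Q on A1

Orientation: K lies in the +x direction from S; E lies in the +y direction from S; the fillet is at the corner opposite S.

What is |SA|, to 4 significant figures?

48.98

S is at the origin; S and K share the same y with |SK| = 39.3 and K on the +x side, so K = (39.30, 0.000). S and E share the same x with |SE| = 52.5 and E on the +y side, so E = (0.000, 52.50). The virtual corner opposite S is at (39.30, 52.50). A1 meets KW tangentially, so AW is at right angles to KW and A1 meets QE tangentially, so AQ is at right angles to QE, with radius 11.9, so the center A sits 11.9 in from both sides at A = (27.40, 40.60). Then |SA| = |A − S| = 48.98.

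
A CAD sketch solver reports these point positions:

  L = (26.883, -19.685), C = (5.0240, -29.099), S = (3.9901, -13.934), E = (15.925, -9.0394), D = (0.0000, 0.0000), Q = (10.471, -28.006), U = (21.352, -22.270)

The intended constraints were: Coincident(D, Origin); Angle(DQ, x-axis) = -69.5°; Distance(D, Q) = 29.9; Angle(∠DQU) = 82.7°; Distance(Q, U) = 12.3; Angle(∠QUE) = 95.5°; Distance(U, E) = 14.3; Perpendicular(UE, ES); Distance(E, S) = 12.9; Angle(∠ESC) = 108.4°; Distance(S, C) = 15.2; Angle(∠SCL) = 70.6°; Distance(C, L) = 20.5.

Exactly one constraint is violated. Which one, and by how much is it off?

Distance(C, L) = 20.5 — off by 3.30.

D = (0.00, 0.00) ✓; DQ at -69.50° ✓; |DQ| = 29.90 ✓; ∠DQU = 82.70° ✓; |QU| = 12.30 ✓; ∠QUE = 95.49° ✓; |UE| = 14.30 ✓; ∠(UE, ES) = 90.00° ✓; |ES| = 12.90 ✓; ∠ESC = 108.4° ✓; |SC| = 15.20 ✓; ∠SCL = 70.60° ✓; |CL| = 23.80 ✗.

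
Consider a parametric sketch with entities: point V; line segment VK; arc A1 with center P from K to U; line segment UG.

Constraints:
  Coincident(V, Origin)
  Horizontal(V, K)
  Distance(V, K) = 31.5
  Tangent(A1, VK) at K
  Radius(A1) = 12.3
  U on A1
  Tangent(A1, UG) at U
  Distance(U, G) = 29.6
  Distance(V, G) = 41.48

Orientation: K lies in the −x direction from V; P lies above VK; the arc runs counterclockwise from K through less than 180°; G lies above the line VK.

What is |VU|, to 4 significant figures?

21.84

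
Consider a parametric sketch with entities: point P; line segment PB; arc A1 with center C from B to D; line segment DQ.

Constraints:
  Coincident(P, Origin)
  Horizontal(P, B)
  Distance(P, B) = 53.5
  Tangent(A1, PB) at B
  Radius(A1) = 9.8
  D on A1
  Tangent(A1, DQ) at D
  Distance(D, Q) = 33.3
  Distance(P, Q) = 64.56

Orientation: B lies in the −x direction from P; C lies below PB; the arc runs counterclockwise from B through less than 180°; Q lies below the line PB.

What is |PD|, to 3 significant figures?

63.9

Checks: |PB| = 53.50 ✓; |CD| = 9.800 ✓; ∠(CD, DQ) = 90.00° ✓; |DQ| = 33.30 ✓; |PQ| = 64.56 ✓.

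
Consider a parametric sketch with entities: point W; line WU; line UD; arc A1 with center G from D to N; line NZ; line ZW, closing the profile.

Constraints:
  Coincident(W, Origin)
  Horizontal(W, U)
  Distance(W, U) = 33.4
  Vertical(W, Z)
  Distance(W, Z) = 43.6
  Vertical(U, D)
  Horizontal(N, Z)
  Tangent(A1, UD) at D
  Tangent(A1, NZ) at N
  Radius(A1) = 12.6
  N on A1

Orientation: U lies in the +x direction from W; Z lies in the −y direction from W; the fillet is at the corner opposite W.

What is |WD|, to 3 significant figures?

45.6

The virtual corner opposite W is at (33.4, -43.6). The tangent condition forces GD to be normal to UD and since A1 is tangent to NZ there, GN ⟂ NZ, with radius 12.6, so the center G sits 12.6 in from both sides at G = (20.8, -31.0). That places the tangent points at D = (33.4, -31.0) on UD and N = (20.8, -43.6) on NZ. Then |WD| = |D − W| = 45.6.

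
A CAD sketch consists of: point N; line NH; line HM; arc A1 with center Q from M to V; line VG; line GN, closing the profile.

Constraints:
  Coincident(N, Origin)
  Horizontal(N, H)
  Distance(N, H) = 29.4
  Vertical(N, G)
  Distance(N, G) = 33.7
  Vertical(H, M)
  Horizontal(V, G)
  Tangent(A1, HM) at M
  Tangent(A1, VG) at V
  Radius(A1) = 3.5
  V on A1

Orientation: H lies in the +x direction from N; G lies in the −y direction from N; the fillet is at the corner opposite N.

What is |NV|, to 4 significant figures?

42.50

The virtual corner opposite N is at (29.40, -33.70). The tangent condition forces QM to be normal to HM and the tangent condition forces QV to be normal to VG, with radius 3.5, so the center Q sits 3.5 in from both sides at Q = (25.90, -30.20). That places the tangent points at M = (29.40, -30.20) on HM and V = (25.90, -33.70) on VG. Then |NV| = |V − N| = 42.50.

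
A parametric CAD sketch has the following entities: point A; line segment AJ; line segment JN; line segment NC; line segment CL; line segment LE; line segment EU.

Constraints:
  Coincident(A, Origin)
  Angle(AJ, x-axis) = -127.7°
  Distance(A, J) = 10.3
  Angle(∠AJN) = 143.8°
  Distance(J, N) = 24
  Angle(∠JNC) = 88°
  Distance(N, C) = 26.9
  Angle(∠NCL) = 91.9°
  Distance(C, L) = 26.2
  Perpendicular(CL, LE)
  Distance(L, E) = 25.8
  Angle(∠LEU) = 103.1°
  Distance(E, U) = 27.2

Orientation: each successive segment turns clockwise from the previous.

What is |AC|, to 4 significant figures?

37.64

∠AJN = 143.8° gives JN at -163.9° from the x-axis; with |JN| = 24.0, N = (-29.36, -14.81). ∠JNC = 88.0° gives NC at 104.1° from the x-axis; with |NC| = 26.9, C = (-35.91, 11.28). Then |AC| = |C − A| = 37.64.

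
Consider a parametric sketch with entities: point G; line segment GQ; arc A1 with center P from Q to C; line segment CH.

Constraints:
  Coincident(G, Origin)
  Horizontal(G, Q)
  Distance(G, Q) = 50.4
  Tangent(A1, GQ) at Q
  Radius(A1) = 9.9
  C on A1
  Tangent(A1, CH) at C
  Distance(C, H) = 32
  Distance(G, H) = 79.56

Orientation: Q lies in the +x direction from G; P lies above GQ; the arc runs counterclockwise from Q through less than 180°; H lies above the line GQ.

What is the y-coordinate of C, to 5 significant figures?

6.5127

Checks: G = (0.00, 0.00) ✓; G.y = 0.00, Q.y = 0.00 ✓; |PC| = 9.900 ✓; ∠(PC, CH) = 90.00° ✓; |CH| = 32.00 ✓; |GH| = 79.56 ✓.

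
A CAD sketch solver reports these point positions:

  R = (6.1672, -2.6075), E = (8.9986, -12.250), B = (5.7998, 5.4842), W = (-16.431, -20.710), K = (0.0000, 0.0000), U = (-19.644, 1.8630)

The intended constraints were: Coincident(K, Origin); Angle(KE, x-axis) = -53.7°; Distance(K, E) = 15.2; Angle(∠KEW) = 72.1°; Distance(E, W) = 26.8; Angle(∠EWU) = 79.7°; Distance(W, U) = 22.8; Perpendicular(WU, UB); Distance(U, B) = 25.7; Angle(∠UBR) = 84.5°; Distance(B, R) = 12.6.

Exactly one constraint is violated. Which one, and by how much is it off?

Distance(B, R) = 12.6 — off by 4.50.

K = (0.00, 0.00) ✓; KE at -53.70° ✓; |KE| = 15.20 ✓; ∠KEW = 72.10° ✓; |EW| = 26.80 ✓; ∠EWU = 79.70° ✓; |WU| = 22.80 ✓; ∠(WU, UB) = 90.00° ✓; |UB| = 25.70 ✓; ∠UBR = 84.50° ✓; |BR| = 8.100 ✗.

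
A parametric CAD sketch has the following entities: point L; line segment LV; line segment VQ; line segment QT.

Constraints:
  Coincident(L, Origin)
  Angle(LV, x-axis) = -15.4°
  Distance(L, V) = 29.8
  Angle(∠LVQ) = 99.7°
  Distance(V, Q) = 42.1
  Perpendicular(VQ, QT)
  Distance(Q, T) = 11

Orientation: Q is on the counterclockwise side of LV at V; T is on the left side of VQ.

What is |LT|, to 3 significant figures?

50.6

L is at the origin; LV runs at -15.4° with length 29.8, so V = 29.8·(cos -15.4°, sin -15.4°) = (28.7, -7.91). ∠LVQ = 99.7°, so VQ runs at -15.4° + (180° − 99.7°) = 64.9° from the x-axis; with |VQ| = 42.1, Q = V + 42.1·(cos 64.9°, sin 64.9°) = (46.6, 30.2). VQ is perpendicular to QT; with |QT| = 11.0 on the left of VQ, T = Q + 11.0·(-0.906, 0.424) = (36.6, 34.9). Then |LT| = |T − L| = 50.6.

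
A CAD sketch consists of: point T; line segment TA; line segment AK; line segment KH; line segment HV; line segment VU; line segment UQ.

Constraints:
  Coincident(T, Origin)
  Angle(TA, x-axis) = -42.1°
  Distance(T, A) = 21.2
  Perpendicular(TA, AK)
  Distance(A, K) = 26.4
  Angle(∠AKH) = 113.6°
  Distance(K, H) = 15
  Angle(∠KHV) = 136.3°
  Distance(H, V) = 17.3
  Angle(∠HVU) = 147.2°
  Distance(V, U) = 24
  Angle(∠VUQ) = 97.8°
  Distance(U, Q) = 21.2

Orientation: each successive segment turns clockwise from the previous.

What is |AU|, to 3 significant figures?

45.1

T is at the origin; TA runs at -42.1° with length 21.2, so A = (15.7, -14.2). TA is perpendicular to AK, so AK runs at -132°; with |AK| = 26.4, K = (-1.97, -33.8). ∠AKH = 113.6° gives KH at 162° from the x-axis; with |KH| = 15.0, H = (-16.2, -29.0). ∠KHV = 136.3° gives HV at 118° from the x-axis; with |HV| = 17.3, V = (-24.3, -13.7). ∠HVU = 147.2° gives VU at 85.0° from the x-axis; with |VU| = 24.0, U = (-22.2, 10.2). Then |AU| = |U − A| = 45.1.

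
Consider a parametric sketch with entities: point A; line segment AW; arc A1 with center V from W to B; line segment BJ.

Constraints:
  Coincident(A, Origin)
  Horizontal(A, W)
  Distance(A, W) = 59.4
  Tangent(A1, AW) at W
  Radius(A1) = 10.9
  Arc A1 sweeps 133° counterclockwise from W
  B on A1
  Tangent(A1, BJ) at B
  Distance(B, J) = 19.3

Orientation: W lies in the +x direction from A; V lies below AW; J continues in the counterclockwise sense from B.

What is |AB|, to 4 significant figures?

54.60

A is at the origin; A and W share the same y with |AW| = 59.4 and W on the +x side, so W = (59.40, 0.000). Since A1 is tangent to AW there, VW ⟂ AW, so V = W + (0, -10.9) = (59.40, -10.90). On A1, W sits at bearing 90° from V; a 133° counterclockwise sweep puts B at bearing 223°, so B = V + 10.9·(cos 223°, sin 223°) = (51.43, -18.33). Then |AB| = |B − A| = 54.60.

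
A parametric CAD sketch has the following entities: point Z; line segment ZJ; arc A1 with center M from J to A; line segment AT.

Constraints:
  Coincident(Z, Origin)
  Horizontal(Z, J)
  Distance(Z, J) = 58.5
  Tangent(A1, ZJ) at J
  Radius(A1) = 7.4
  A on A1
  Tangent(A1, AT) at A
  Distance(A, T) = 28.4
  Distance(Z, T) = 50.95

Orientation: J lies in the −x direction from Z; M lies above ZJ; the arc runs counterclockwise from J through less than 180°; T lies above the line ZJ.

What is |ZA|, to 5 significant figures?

51.878

Z is at the origin; ZJ is horizontal with |ZJ| = 58.5 and J on the −x side, so J = (-58.500, 0.0000). Since A1 is tangent to ZJ there, MJ ⟂ ZJ, so M = J + (0, 7.4) = (-58.500, 7.4000). Since MA ⟂ AT (tangency), |MT| = √(7.4² + 28.4²) = 29.348 regardless of where A sits on A1. So T lies on both circle(Z, 50.95) and circle(M, 29.348); the above-ZJ intersection is T = (-40.660, 30.703). A is the foot of the tangent from T: A = (-51.680, 4.5286).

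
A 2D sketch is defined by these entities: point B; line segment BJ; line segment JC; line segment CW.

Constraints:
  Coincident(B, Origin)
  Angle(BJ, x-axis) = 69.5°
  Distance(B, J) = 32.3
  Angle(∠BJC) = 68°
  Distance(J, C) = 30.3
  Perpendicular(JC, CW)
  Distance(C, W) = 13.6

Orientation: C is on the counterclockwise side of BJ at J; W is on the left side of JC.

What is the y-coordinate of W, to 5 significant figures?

15.866

B is at the origin; BJ runs at 69.5° with length 32.3, so J = 32.3·(cos 69.5°, sin 69.5°) = (11.312, 30.255). ∠BJC = 68.0°, so JC runs at 69.5° + (180° − 68.0°) = 181.50° from the x-axis; with |JC| = 30.3, C = J + 30.3·(cos 181.50°, sin 181.50°) = (-18.978, 29.461). The perpendicularity gives CW at right angles to JC; with |CW| = 13.6 on the left of JC, W = C + 13.6·(0.026177, -0.99966) = (-18.622, 15.866). So W.y = 15.866.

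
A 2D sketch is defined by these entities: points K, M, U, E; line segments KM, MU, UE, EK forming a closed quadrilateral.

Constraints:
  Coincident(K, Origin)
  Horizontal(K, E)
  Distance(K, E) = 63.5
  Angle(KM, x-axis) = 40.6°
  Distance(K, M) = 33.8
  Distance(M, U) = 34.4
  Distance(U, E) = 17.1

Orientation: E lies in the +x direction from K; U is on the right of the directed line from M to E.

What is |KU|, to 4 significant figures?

47.37

K is at the origin; KE is horizontal with |KE| = 63.5 and E in +x, so E = (63.5, 0). KM runs at 40.6° with |KM| = 33.8, so M = (25.66, 22.00). U is determined by |MU| = 34.4 and |UE| = 17.1 together: it lies at the intersection of circle(M, 34.4) and circle(E, 17.1). With |ME| = 43.77, the foot of the radical line on ME is 32.06 from M and the perpendicular offset is √(34.4² − 32.06²) = 12.47. Taking the right-of-ME solution: U = (47.12, -4.895).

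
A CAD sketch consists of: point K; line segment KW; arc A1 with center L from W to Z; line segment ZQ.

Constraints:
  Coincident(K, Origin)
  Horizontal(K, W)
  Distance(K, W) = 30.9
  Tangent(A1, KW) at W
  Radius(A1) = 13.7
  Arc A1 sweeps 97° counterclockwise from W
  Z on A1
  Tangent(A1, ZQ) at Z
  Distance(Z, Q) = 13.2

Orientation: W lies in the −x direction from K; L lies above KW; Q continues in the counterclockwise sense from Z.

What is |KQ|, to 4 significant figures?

34.18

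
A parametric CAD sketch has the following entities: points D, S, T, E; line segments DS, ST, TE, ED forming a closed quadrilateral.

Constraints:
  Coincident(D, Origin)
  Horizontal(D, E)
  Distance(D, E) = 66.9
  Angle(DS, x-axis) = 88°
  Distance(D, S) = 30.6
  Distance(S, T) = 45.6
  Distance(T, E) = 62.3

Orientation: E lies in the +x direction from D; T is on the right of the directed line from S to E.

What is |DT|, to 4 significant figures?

16.03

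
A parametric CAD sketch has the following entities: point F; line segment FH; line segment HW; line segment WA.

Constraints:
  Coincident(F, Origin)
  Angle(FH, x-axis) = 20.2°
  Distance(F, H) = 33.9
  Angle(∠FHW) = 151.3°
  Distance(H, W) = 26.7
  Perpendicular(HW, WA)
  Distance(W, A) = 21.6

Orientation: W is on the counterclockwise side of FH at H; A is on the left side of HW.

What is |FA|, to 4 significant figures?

56.69

F is at the origin; FH runs at 20.2° with length 33.9, so H = 33.9·(cos 20.2°, sin 20.2°) = (31.81, 11.71). ∠FHW = 151.3°, so HW runs at 20.2° + (180° − 151.3°) = 48.90° from the x-axis; with |HW| = 26.7, W = H + 26.7·(cos 48.90°, sin 48.90°) = (49.37, 31.83). HW is perpendicular to WA; with |WA| = 21.6 on the left of HW, A = W + 21.6·(-0.7536, 0.6574) = (33.09, 46.03). Then |FA| = |A − F| = 56.69.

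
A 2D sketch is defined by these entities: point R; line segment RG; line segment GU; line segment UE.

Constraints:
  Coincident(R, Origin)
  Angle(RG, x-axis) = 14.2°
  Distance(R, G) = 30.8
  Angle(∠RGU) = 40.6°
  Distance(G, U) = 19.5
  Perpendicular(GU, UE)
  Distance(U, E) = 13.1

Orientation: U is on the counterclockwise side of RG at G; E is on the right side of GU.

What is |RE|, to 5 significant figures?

33.371

∠RGU = 40.6°, so GU runs at 14.2° + (180° − 40.6°) = 153.60° from the x-axis; with |GU| = 19.5, U = G + 19.5·(cos 153.60°, sin 153.60°) = (12.393, 16.226). GU ⟂ UE; with |UE| = 13.1 on the right of GU, E = U + 13.1·(0.44464, 0.89571) = (18.217, 27.960). Then |RE| = |E − R| = 33.371.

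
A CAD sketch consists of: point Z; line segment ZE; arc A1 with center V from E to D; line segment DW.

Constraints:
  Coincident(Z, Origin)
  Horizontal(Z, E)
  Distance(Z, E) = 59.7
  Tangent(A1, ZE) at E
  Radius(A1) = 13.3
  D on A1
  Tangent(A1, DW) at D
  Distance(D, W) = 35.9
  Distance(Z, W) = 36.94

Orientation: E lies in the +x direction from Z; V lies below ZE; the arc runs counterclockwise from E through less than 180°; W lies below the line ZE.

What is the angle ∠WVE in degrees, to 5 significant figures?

112.32°

Checks: |ZE| = 59.70 ✓; |VD| = 13.30 ✓; ∠(VD, DW) = 90.00° ✓; |DW| = 35.90 ✓; |ZW| = 36.94 ✓.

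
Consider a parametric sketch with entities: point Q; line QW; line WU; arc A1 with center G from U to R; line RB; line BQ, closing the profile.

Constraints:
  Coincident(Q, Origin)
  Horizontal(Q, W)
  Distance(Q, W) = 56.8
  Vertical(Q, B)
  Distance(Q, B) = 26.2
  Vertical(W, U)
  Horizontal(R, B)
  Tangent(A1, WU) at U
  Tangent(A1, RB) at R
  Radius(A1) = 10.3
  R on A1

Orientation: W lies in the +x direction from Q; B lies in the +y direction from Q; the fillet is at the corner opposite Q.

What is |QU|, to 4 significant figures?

58.98

Q is at the origin; QW is horizontal with |QW| = 56.8 and W on the +x side, so W = (56.80, 0.000). QB is vertical with |QB| = 26.2 and B on the +y side, so B = (0.000, 26.20). The virtual corner opposite Q is at (56.80, 26.20). Since A1 is tangent to WU there, GU ⟂ WU and A1 meets RB tangentially, so GR is at right angles to RB, with radius 10.3, so the center G sits 10.3 in from both sides at G = (46.50, 15.90). That places the tangent points at U = (56.80, 15.90) on WU and R = (46.50, 26.20) on RB. Then |QU| = |U − Q| = 58.98.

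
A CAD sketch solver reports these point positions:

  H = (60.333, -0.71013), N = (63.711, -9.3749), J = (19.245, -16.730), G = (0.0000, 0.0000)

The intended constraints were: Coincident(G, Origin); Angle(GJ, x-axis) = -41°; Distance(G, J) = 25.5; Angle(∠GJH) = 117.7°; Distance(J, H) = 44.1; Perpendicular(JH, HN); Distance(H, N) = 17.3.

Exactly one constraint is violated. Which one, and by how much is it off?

Distance(H, N) = 17.3 — off by 8.00.

G = (0.00, 0.00) ✓; GJ at -41.00° ✓; |GJ| = 25.50 ✓; ∠GJH = 117.7° ✓; |JH| = 44.10 ✓; ∠(JH, HN) = 90.00° ✓; |HN| = 9.300 ✗.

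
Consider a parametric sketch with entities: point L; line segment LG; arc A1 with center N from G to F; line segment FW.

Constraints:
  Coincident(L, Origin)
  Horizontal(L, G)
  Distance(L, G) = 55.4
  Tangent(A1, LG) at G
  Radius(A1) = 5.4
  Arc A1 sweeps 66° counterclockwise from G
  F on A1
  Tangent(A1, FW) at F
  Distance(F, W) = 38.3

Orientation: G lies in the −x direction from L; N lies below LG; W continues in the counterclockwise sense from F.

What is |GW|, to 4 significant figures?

43.35

L is at the origin; L and G share the same y with |LG| = 55.4 and G on the −x side, so G = (-55.40, 0.000). A1 meets LG tangentially, so NG is at right angles to LG, so N = G + (0, -5.4) = (-55.40, -5.400). On A1, G sits at bearing 90° from N; a 66° counterclockwise sweep puts F at bearing 156°, so F = N + 5.4·(cos 156°, sin 156°) = (-60.33, -3.204). A1 meets FW tangentially, so NF is at right angles to FW, so FW runs along (−sin 156°, cos 156°); with |FW| = 38.3, W = (-75.91, -38.19). Then |GW| = |W − G| = 43.35.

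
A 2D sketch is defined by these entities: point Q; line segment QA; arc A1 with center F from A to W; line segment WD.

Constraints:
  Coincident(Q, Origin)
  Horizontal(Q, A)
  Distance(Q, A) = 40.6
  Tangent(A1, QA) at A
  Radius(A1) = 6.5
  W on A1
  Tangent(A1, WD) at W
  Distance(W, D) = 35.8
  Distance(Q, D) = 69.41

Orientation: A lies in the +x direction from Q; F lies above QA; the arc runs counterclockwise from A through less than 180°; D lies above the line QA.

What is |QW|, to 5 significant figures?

47.012

Checks: |QA| = 40.60 ✓; |FW| = 6.500 ✓; ∠(FW, WD) = 90.00° ✓; |WD| = 35.80 ✓; |QD| = 69.41 ✓.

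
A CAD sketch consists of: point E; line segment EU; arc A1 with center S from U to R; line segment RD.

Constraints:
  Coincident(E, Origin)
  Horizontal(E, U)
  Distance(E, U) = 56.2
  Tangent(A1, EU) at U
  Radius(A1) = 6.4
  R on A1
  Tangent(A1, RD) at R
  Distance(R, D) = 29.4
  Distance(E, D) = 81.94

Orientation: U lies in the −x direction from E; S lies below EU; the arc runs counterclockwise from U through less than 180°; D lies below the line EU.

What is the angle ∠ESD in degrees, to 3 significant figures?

140°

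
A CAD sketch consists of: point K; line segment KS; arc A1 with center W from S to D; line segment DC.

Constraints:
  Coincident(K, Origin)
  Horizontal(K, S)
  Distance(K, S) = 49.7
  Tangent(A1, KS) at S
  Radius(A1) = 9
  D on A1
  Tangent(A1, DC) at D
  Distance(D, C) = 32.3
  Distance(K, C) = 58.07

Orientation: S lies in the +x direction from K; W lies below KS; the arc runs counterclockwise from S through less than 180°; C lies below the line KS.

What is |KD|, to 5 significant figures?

41.689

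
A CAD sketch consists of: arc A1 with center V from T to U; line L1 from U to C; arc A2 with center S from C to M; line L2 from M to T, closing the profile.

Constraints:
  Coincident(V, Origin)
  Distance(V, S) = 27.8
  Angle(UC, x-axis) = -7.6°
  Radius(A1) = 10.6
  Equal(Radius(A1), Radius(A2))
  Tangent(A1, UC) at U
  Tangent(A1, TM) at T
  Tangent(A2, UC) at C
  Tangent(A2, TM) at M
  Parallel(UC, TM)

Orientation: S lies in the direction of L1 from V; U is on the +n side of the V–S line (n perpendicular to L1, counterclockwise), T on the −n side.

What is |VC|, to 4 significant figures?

29.75

The slot axis is L1's direction at -7.6°, so u = (cos -7.6°, sin -7.6°) = (0.9912, -0.1323) and n = (−sin -7.6°, cos -7.6°) = (0.1323, 0.9912). V is at the origin and S lies 27.8 along u from V, so S = 27.8·u = (27.56, -3.677). Tangency of A1 to both parallel lines with radius 10.6 puts U and T at V ± 10.6·n: U = (1.402, 10.51), T = (-1.402, -10.51). Equal radii place C and M the same way about S: C = S + 10.6·n = (28.96, 6.830), M = S − 10.6·n = (26.15, -14.18). Then |VC| = |C − V| = 29.75.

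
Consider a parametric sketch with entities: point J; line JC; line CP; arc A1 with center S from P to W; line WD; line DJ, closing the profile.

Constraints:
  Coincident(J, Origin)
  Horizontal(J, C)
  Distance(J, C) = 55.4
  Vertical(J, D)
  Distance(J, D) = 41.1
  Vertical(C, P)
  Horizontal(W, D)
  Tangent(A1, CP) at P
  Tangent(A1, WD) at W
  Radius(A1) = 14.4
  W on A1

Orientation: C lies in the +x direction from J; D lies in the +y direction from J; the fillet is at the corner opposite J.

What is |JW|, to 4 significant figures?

58.05

The virtual corner opposite J is at (55.40, 41.10). Tangency of A1 to CP means the radius SP is perpendicular to CP and A1 meets WD tangentially, so SW is at right angles to WD, with radius 14.4, so the center S sits 14.4 in from both sides at S = (41.00, 26.70). That places the tangent points at P = (55.40, 26.70) on CP and W = (41.00, 41.10) on WD. Then |JW| = |W − J| = 58.05.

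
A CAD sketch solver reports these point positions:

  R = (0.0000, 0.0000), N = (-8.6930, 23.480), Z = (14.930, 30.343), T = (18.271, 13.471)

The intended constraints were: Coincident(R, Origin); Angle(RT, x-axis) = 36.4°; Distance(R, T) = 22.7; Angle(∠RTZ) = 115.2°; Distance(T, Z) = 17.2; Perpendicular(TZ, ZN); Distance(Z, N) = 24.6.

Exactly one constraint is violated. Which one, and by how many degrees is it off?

Perpendicular(TZ, ZN) — off by 5.00°.

R = (0.00, 0.00) ✓; RT at 36.40° ✓; |RT| = 22.70 ✓; ∠RTZ = 115.2° ✓; |TZ| = 17.20 ✓; ∠(TZ, ZN) = 95.00° ✗; |ZN| = 24.60 ✓.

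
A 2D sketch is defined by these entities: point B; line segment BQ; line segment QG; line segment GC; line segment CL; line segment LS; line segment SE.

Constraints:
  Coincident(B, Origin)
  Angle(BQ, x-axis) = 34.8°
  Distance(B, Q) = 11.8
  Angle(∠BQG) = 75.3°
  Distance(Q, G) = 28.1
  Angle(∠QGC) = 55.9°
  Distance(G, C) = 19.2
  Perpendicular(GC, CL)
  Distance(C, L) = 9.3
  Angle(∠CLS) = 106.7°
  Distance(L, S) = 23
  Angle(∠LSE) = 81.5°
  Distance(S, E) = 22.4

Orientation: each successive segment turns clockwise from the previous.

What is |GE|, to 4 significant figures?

8.689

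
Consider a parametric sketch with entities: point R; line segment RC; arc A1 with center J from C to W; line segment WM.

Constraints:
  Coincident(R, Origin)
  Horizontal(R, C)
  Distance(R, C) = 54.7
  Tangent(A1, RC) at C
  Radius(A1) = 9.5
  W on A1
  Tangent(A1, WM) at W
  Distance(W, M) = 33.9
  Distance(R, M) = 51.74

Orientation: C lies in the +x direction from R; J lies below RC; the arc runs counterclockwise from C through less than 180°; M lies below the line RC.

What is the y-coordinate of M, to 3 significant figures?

-38.4

Checks: |JW| = 9.500 ✓; ∠(JW, WM) = 90.00° ✓; |WM| = 33.90 ✓; |RM| = 51.74 ✓.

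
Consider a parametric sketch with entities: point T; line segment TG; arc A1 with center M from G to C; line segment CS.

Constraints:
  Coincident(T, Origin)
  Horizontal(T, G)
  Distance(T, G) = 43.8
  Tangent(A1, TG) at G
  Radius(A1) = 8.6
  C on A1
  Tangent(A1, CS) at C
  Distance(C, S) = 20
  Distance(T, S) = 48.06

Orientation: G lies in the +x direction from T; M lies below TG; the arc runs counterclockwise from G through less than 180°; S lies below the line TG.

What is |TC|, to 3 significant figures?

36.6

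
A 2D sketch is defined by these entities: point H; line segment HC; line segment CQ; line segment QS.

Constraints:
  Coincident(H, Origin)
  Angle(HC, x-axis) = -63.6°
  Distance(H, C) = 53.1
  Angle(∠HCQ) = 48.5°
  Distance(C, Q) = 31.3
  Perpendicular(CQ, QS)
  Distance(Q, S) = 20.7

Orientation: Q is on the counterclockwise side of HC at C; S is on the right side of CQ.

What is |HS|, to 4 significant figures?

60.59

∠HCQ = 48.5°, so CQ runs at -63.6° + (180° − 48.5°) = 67.90° from the x-axis; with |CQ| = 31.3, Q = C + 31.3·(cos 67.90°, sin 67.90°) = (35.39, -18.56). The perpendicularity gives QS at right angles to CQ; with |QS| = 20.7 on the right of CQ, S = Q + 20.7·(0.9265, -0.3762) = (54.57, -26.35). Then |HS| = |S − H| = 60.59.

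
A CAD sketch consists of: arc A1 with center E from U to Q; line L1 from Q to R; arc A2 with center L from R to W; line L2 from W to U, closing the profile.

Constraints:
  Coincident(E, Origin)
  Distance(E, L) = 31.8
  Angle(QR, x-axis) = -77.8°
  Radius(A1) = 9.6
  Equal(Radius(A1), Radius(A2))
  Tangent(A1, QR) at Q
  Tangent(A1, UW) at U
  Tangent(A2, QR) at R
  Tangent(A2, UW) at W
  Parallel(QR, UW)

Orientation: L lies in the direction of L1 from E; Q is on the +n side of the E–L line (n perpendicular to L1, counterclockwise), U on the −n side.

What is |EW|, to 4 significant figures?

33.22

The slot axis is L1's direction at -77.8°, so u = (cos -77.8°, sin -77.8°) = (0.2113, -0.9774) and n = (−sin -77.8°, cos -77.8°) = (0.9774, 0.2113). E is at the origin and L lies 31.8 along u from E, so L = 31.8·u = (6.720, -31.08). Tangency of A1 to both parallel lines with radius 9.6 puts Q and U at E ± 9.6·n: Q = (9.383, 2.029), U = (-9.383, -2.029). Equal radii place R and W the same way about L: R = L + 9.6·n = (16.10, -29.05), W = L − 9.6·n = (-2.663, -33.11). Then |EW| = |W − E| = 33.22.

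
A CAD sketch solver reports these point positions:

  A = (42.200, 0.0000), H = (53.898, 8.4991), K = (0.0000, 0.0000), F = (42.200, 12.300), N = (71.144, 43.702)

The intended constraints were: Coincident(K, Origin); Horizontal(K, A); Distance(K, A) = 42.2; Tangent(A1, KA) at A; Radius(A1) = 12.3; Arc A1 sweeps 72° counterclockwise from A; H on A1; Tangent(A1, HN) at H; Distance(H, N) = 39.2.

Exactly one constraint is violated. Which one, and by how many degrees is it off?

Tangent(A1, HN) at H — off by 8.10°.

K = (0.00, 0.00) ✓; K.y = 0.00, A.y = 0.00 ✓; |KA| = 42.20 ✓; ∠(FA, AK) = 90.00° ✓; |FA| = 12.30 ✓; bearing(F→H) − bearing(F→A) = 72.00° ✓; |FH| = 12.30 ✓; ∠(FH, HN) = 98.10° ✗; |HN| = 39.20 ✓.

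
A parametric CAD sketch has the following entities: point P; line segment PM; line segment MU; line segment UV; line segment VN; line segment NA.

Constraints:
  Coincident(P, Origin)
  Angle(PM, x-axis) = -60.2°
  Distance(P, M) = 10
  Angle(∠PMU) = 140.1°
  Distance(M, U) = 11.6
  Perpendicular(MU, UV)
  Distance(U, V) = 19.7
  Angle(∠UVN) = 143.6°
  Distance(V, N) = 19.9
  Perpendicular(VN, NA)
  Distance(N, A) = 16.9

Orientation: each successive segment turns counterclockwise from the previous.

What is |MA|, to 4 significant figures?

29.17

∠UVN = 143.6° gives VN at 106.1° from the x-axis; with |VN| = 19.9, N = (17.17, 24.89). VN ⟂ NA, so NA runs at -163.9°; with |NA| = 16.9, A = (0.9282, 20.21). Then |MA| = |A − M| = 29.17.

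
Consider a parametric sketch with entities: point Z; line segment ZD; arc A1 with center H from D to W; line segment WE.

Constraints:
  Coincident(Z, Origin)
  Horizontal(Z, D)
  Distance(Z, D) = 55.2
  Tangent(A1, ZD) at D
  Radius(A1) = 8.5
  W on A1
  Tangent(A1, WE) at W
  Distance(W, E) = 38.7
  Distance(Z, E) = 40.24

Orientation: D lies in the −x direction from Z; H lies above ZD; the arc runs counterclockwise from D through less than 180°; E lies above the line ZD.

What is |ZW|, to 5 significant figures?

48.808

Checks: |HW| = 8.500 ✓; ∠(HW, WE) = 90.00° ✓; |WE| = 38.70 ✓; |ZE| = 40.24 ✓.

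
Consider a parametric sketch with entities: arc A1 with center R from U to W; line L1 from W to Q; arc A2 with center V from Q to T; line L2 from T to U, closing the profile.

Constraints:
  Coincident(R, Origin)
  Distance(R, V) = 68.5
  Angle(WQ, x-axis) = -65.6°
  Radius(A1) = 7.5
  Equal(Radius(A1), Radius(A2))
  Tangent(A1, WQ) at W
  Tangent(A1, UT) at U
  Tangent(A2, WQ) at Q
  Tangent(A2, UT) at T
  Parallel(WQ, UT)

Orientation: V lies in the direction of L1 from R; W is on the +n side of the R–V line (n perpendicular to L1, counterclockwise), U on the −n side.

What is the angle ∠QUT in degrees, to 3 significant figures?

12.4°

Tangency of A1 to both parallel lines with radius 7.5 puts W and U at R ± 7.5·n: W = (6.83, 3.10), U = (-6.83, -3.10). Equal radii place Q and T the same way about V: Q = V + 7.5·n = (35.1, -59.3), T = V − 7.5·n = (21.5, -65.5). Then cos ∠QUT = UQ·UT / (|UQ||UT|), giving 12.4°.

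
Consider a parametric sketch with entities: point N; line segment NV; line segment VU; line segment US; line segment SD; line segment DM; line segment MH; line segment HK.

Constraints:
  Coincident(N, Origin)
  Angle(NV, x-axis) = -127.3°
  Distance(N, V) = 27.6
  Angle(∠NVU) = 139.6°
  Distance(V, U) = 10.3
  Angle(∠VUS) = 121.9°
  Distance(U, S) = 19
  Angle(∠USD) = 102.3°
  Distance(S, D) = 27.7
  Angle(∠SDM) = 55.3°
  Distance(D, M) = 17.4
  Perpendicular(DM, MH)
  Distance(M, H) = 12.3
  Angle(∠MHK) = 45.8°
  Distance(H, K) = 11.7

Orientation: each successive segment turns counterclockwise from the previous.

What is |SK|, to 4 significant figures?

19.82

DM is perpendicular to MH, so MH runs at -96.40°; with |MH| = 12.3, H = (0.02822, -30.80). ∠MHK = 45.8° gives HK at 37.80° from the x-axis; with |HK| = 11.7, K = (9.273, -23.63). Then |SK| = |K − S| = 19.82.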